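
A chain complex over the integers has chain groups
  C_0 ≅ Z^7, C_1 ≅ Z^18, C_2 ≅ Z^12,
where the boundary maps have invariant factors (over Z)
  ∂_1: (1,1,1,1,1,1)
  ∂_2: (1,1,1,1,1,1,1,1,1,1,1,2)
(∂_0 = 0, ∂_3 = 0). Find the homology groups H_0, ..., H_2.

H_0 ≅ Z,  H_1 ≅ Z/2,  H_2 = 0.

H_0: b_0 = 7 − 0 − 6 = 1; torsion from ∂_1 factors > 1: none. So H_0 ≅ Z.
H_1: b_1 = 18 − 6 − 12 = 0; torsion from ∂_2 factors > 1: [2]. So H_1 ≅ Z/2.
H_2: b_2 = 12 − 12 − 0 = 0; torsion from ∂_3 factors > 1: none. So H_2 ≅ 0.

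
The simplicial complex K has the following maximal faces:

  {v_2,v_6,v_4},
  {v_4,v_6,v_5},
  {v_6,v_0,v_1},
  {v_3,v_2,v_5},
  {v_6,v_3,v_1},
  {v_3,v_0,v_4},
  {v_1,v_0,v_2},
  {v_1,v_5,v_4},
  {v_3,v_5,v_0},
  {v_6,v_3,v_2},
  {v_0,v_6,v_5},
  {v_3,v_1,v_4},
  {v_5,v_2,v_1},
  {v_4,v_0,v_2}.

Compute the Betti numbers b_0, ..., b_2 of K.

b_0 = 1, b_1 = 2, b_2 = 1.

We work with the vertex ordering v_0 < v_1 < v_2 < v_3 < v_4 < v_5 < v_6. The simplices of K, each written with vertices in increasing order, are:

  0-simplices (7): [v_0], [v_1], [v_2], [v_3], [v_4], [v_5], [v_6]
  1-simplices (21): (21 of them)
  2-simplices (14): (14 of them)

so the chain groups are C_0 ≅ Z^7, C_1 ≅ Z^21, C_2 ≅ Z^14.

The boundary map ∂_1: C_1 → C_0 is given by ∂[p,q] = [q] − [p]. For instance
  ∂[v_2,v_5] = [v_5] − [v_2].
This gives a 7×21 integer matrix of rank 6; reducing to Smith normal form yields diagonal entries (1,1,1,1,1,1).

The boundary map ∂_2: C_2 → C_1 sends each 2-simplex [p,q,r] to [q,r] − [p,r] + [p,q]. For instance
  ∂[v_1,v_3,v_6] = [v_3,v_6] − [v_1,v_6] + [v_1,v_3],
  ∂[v_1,v_4,v_5] = [v_4,v_5] − [v_1,v_5] + [v_1,v_4].
As a 21×14 matrix over Z this has rank 13, with invariant factors (1,1,1,1,1,1,1,1,1,1,1,1,1).

Now H_k = ker ∂_k / im ∂_{k+1}, so:

  H_0: rank C_0 − rank ∂_1 = 7 − 6 = 1, and the invariant factors of ∂_1 are all 1, so H_0 = Z.
  H_1: rank ker ∂_1 − rank ∂_2 = (21 − 6) − 13 = 2, and the invariant factors of ∂_2 are all 1, so H_1 = Z^2.
  H_2: rank ker ∂_2 − rank ∂_3 = (14 − 13) − 0 = 1, and there is no ∂_3, so H_2 = Z.

(K is a triangulation of the torus T^2.)

Hence the Betti numbers are b_0 = 1, b_1 = 2, b_2 = 1.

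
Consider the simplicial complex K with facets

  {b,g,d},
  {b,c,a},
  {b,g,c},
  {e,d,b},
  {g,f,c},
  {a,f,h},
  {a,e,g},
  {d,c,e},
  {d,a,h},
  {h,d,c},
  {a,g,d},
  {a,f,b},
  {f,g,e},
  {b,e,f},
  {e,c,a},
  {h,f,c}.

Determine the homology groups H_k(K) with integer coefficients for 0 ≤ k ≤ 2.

K has 8 vertices, 24 edges, 16 triangles.
rank ∂_0 = 0, rank ∂_1 = 7 ⇒ b_0 = 8 − 0 − 7 = 1; all invariant factors of ∂_1 are 1 so no torsion. So H_0 ≅ Z.
rank ∂_1 = 7, rank ∂_2 = 15 ⇒ b_1 = 24 − 7 − 15 = 2; all invariant factors of ∂_2 are 1 so no torsion. So H_1 ≅ Z^2.
rank ∂_2 = 15, rank ∂_3 = 0 ⇒ b_2 = 16 − 15 − 0 = 1. So H_2 ≅ Z.

H_0 = Z,  H_1 = Z^2,  H_2 = Z.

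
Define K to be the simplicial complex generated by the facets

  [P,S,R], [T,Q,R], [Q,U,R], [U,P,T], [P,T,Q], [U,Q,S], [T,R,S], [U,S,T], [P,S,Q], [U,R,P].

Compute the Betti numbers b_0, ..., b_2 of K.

Take the total order P < Q < R < S < T < U on the vertex set. Then K (dimension 2) consists of the simplices:

  0-simplices (6): P, Q, R, S, T, U
  1-simplices (15): PQ, PR, PS, PT, PU, QR, QS, QT, QU, RS, RT, RU, ST, SU, TU
  2-simplices (10): PQS, PQT, PRS, PRU, PTU, QRT, QRU, QSU, RST, STU

Hence C_0 ≅ Z^6, C_1 ≅ Z^15, C_2 ≅ Z^10.

Boundary ∂_1: C_1 → C_0 maps an edge to its endpoints' difference, ∂[p,q] = q − p. For instance
  ∂QU = U − Q.
The 6×15 boundary matrix has rank 5 and Smith normal form diag(1,1,1,1,1).

Boundary ∂_2: C_2 → C_1 maps a triangle to the signed sum of its edges. For instance
  ∂STU = TU − SU + ST,
  ∂QRU = RU − QU + QR.
This gives a 15×10 integer matrix of rank 10; reducing to Smith normal form yields diagonal entries (1,1,1,1,1,1,1,1,1,2).

Now H_k = ker ∂_k / im ∂_{k+1}, so:

  H_0: rank C_0 − rank ∂_1 = 6 − 5 = 1, and the invariant factors of ∂_1 are all 1, so H_0 = Z.
  H_1: rank ker ∂_1 − rank ∂_2 = (15 − 5) − 10 = 0, and ∂_2 has invariant factor 2 > 1, so H_1 = Z/2.
  H_2: rank ker ∂_2 − rank ∂_3 = (10 − 10) − 0 = 0, and there is no ∂_3, so H_2 = 0.

Hence the Betti numbers are b_0 = 1, b_1 = 0, b_2 = 0.

b_0 = 1, b_1 = 0, b_2 = 0.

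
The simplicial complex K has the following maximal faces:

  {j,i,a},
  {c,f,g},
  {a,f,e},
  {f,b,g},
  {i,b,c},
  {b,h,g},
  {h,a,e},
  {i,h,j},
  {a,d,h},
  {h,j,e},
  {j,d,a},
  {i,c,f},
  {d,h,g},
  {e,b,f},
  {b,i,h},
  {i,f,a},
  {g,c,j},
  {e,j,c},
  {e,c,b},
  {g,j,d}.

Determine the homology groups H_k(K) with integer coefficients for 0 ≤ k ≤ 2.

Order the vertices as a < b < c < d < e < f < g < h < i < j. Listing each simplex with vertices in this order, K has dimension 2 with simplices:

  0-simplices (10): a, b, c, d, e, f, g, h, i, j
  1-simplices (30): ad, ae, af, ah, ai, aj, bc, be, bf, bg, bh, bi, ce, cf, cg, ci, cj, dg, dh, dj, ef, eh, ej, fg, fi, gh, gj, hi, hj, ij
  2-simplices (20): adh, adj, aef, aeh, afi, aij, bce, bci, bef, bfg, bgh, bhi, cej, cfg, cfi, cgj, dgh, dgj, ehj, hij

Hence C_0 ≅ Z^10, C_1 ≅ Z^30, C_2 ≅ Z^20.

∂_1: C_1 → C_0 maps an edge to its endpoints' difference, ∂[p,q] = q − p. For instance
  ∂fi = i − f.
The 10×30 boundary matrix has rank 9 and Smith normal form diag(1,1,1,1,1,1,1,1,1).

Boundary ∂_2: C_2 → C_1 maps a triangle to the signed sum of its edges. For instance
  ∂bfg = fg − bg + bf,
  ∂adj = dj − aj + ad.
The 30×20 boundary matrix has rank 20 and Smith normal form diag(1,1,1,1,1,1,1,1,1,1,1,1,1,1,1,1,1,1,1,2).

Computing H_k = (kernel of ∂_k) / (image of ∂_{k+1}):

  H_0: rank C_0 − rank ∂_1 = 10 − 9 = 1, and the invariant factors of ∂_1 are all 1, so H_0 ≅ Z.
  H_1: rank ker ∂_1 − rank ∂_2 = (30 − 9) − 20 = 1, and ∂_2 has invariant factor 2 > 1, so H_1 ≅ Z ⊕ Z_2.
  H_2: rank ker ∂_2 − rank ∂_3 = (20 − 20) − 0 = 0, and there is no ∂_3, so H_2 ≅ 0.

As a check, the Euler characteristic is 10 − 30 + 20 = 0, which agrees with 1 − 1 + 0 = 0.

H_0 = Z,  H_1 = Z ⊕ Z_2,  H_2 = 0.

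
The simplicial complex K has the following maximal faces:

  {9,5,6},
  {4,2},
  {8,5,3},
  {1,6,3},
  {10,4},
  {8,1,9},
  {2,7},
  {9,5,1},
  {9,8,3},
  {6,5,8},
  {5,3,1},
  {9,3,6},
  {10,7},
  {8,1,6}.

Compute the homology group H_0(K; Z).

H_0 ≅ Z^2.

Fix the vertex order 1 < 2 < 3 < 4 < 5 < 6 < 7 < 8 < 9 < 10 and write every simplex with vertices in increasing order. Then dim K = 2 and the simplices of K are:

  0-simplices (10): [1], [2], [3], [4], [5], [6], [7], [8], [9], [10]
  1-simplices (19): [1,3], [1,5], [1,6], [1,8], [1,9], [2,4], [2,7], [3,5], [3,6], [3,8], [3,9], [4,10], [5,6], [5,8], [5,9], [6,8], [6,9], [7,10], [8,9]
  2-simplices (10): [1,3,5], [1,3,6], [1,5,9], [1,6,8], [1,8,9], [3,5,8], [3,6,9], [3,8,9], [5,6,8], [5,6,9]

Hence C_0 ≅ Z^10, C_1 ≅ Z^19, C_2 ≅ Z^10.

Boundary ∂_1: C_1 → C_0 maps an edge to its endpoints' difference, ∂[p,q] = q − p. For instance
  ∂[5,8] = [8] − [5].
As a 10×19 matrix over Z this has rank 8, with invariant factors (1,1,1,1,1,1,1,1).

∂_2: C_2 → C_1 acts by ∂[p,q,r] = [q,r] − [p,r] + [p,q]. For instance
  ∂[1,8,9] = [8,9] − [1,9] + [1,8],
  ∂[3,8,9] = [8,9] − [3,9] + [3,8].
This gives a 19×10 integer matrix of rank 10; reducing to Smith normal form yields diagonal entries (1,1,1,1,1,1,1,1,1,2).

Now H_k = ker ∂_k / im ∂_{k+1}, so:

  H_0: rank C_0 − rank ∂_1 = 10 − 8 = 2, and the invariant factors of ∂_1 are all 1, so H_0 = Z^2.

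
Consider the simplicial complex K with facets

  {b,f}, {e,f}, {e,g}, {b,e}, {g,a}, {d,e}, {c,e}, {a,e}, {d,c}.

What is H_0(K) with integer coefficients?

Take the total order a < b < c < d < e < f < g on the vertex set. Then K (dimension 1) consists of the simplices:

  0-simplices (7): a, b, c, d, e, f, g
  1-simplices (9): ae, ag, be, bf, cd, ce, de, ef, eg

giving chain groups C_0 ≅ Z^7, C_1 ≅ Z^9.

The boundary map ∂_1: C_1 → C_0 is given by ∂[p,q] = [q] − [p]. For instance
  ∂eg = g − e.
This gives a 7×9 integer matrix of rank 6; reducing to Smith normal form yields diagonal entries (1,1,1,1,1,1).

Reading off H_k = ker ∂_k / im ∂_{k+1}:

  H_0: rank C_0 − rank ∂_1 = 7 − 6 = 1, and the invariant factors of ∂_1 are all 1, so H_0 ≅ Z.

H_0 ≅ Z.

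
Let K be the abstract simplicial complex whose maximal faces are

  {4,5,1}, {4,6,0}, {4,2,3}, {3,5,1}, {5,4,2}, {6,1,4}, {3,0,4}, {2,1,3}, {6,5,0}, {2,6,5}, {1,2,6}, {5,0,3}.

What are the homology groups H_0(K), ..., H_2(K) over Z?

K has 7 vertices, 18 edges, 12 triangles.
rank ∂_0 = 0, rank ∂_1 = 6 ⇒ b_0 = 7 − 0 − 6 = 1; all invariant factors of ∂_1 are 1 so no torsion. So H_0 = Z.
rank ∂_1 = 6, rank ∂_2 = 12 ⇒ b_1 = 18 − 6 − 12 = 0; ∂_2 has invariant factor(s) [2] giving torsion. So H_1 = Z_2.
rank ∂_2 = 12, rank ∂_3 = 0 ⇒ b_2 = 12 − 12 − 0 = 0. So H_2 = 0.

H_0 = Z,  H_1 = Z_2,  H_2 = 0.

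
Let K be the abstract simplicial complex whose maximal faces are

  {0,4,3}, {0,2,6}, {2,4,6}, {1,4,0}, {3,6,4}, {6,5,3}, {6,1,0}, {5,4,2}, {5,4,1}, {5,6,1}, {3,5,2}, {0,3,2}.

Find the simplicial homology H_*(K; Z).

H_0 = Z,  H_1 = Z/2,  H_2 = 0.

Order the vertices as 0 < 1 < 2 < 3 < 4 < 5 < 6. Listing each simplex with vertices in this order, K has dimension 2 with simplices:

  0-simplices (7): [0], [1], [2], [3], [4], [5], [6]
  1-simplices (18): [0,1], [0,2], [0,3], [0,4], [0,6], [1,4], [1,5], [1,6], [2,3], [2,4], [2,5], [2,6], [3,4], [3,5], [3,6], [4,5], [4,6], [5,6]
  2-simplices (12): [0,1,4], [0,1,6], [0,2,3], [0,2,6], [0,3,4], [1,4,5], [1,5,6], [2,3,5], [2,4,5], [2,4,6], [3,4,6], [3,5,6]

Hence C_0 ≅ Z^7, C_1 ≅ Z^18, C_2 ≅ Z^12.

∂_1: C_1 → C_0 sends each edge [p,q] (with p < q) to q − p. For instance
  ∂[3,5] = [5] − [3].
The 7×18 boundary matrix has rank 6 and Smith normal form diag(1,1,1,1,1,1).

The boundary map ∂_2: C_2 → C_1 sends each 2-simplex [p,q,r] to [q,r] − [p,r] + [p,q]. For instance
  ∂[0,2,3] = [2,3] − [0,3] + [0,2],
  ∂[1,5,6] = [5,6] − [1,6] + [1,5].
The resulting 18×12 matrix has rank 12, and its Smith normal form has invariant factors (1,1,1,1,1,1,1,1,1,1,1,2).

Reading off H_k = ker ∂_k / im ∂_{k+1}:

  H_0: rank C_0 − rank ∂_1 = 7 − 6 = 1, and the invariant factors of ∂_1 are all 1, so H_0 = Z.
  H_1: rank ker ∂_1 − rank ∂_2 = (18 − 6) − 12 = 0, and ∂_2 has invariant factor 2 > 1, so H_1 = Z/2.
  H_2: rank ker ∂_2 − rank ∂_3 = (12 − 12) − 0 = 0, and there is no ∂_3, so H_2 = 0.

As a check, the Euler characteristic is 7 − 18 + 12 = 1, which agrees with 1 − 0 + 0 = 1.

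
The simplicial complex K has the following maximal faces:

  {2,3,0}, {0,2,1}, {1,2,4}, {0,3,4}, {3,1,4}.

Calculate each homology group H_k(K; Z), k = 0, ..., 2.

Order the vertices as 0 < 1 < 2 < 3 < 4. Listing each simplex with vertices in this order, K has dimension 2 with simplices:

  0-simplices (5): [0], [1], [2], [3], [4]
  1-simplices (10): [0,1], [0,2], [0,3], [0,4], [1,2], [1,3], [1,4], [2,3], [2,4], [3,4]
  2-simplices (5): [0,1,2], [0,2,3], [0,3,4], [1,2,4], [1,3,4]

giving chain groups C_0 ≅ Z^5, C_1 ≅ Z^10, C_2 ≅ Z^5.

Boundary ∂_1: C_1 → C_0 sends each edge [p,q] (with p < q) to q − p.
As a 5×10 matrix over Z this has rank 4, with invariant factors (1,1,1,1).

∂_2: C_2 → C_1 acts by ∂[p,q,r] = [q,r] − [p,r] + [p,q]. For instance
  ∂[0,3,4] = [3,4] − [0,4] + [0,3],
  ∂[0,2,3] = [2,3] − [0,3] + [0,2].
The resulting 10×5 matrix has rank 5, and its Smith normal form has invariant factors (1,1,1,1,1).

Reading off H_k = ker ∂_k / im ∂_{k+1}:

  H_0: rank C_0 − rank ∂_1 = 5 − 4 = 1, and the invariant factors of ∂_1 are all 1, so H_0 = Z.
  H_1: rank ker ∂_1 − rank ∂_2 = (10 − 4) − 5 = 1, and the invariant factors of ∂_2 are all 1, so H_1 = Z.
  H_2: rank ker ∂_2 − rank ∂_3 = (5 − 5) − 0 = 0, and there is no ∂_3, so H_2 = 0.

As a check, the Euler characteristic is 5 − 10 + 5 = 0, which agrees with 1 − 1 + 0 = 0.

H_0 ≅ Z,  H_1 ≅ Z,  H_2 = 0.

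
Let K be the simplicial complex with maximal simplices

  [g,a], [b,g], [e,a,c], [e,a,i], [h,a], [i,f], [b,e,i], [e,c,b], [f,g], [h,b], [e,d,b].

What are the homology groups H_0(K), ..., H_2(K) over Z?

H_0 ≅ Z,  H_1 ≅ Z^3,  H_2 = 0.

Fix the vertex order a < b < c < d < e < f < g < h < i and write every simplex with vertices in increasing order. Then dim K = 2 and the simplices of K are:

  0-simplices (9): a, b, c, d, e, f, g, h, i
  1-simplices (16): ac, ae, ag, ah, ai, bc, bd, be, bg, bh, bi, ce, de, ei, fg, fi
  2-simplices (5): ace, aei, bce, bde, bei

so the chain groups are C_0 ≅ Z^9, C_1 ≅ Z^16, C_2 ≅ Z^5.

The boundary map ∂_1: C_1 → C_0 maps an edge to its endpoints' difference, ∂[p,q] = q − p. For instance
  ∂be = e − b.
As a 9×16 matrix over Z this has rank 8, with invariant factors (1,1,1,1,1,1,1,1).

Boundary ∂_2: C_2 → C_1 sends each 2-simplex [p,q,r] to [q,r] − [p,r] + [p,q]. For instance
  ∂bde = de − be + bd,
  ∂aei = ei − ai + ae.
The 16×5 boundary matrix has rank 5 and Smith normal form diag(1,1,1,1,1).

Now H_k = ker ∂_k / im ∂_{k+1}, so:

  H_0: rank C_0 − rank ∂_1 = 9 − 8 = 1, and the invariant factors of ∂_1 are all 1, so H_0 = Z.
  H_1: rank ker ∂_1 − rank ∂_2 = (16 − 8) − 5 = 3, and the invariant factors of ∂_2 are all 1, so H_1 = Z^3.
  H_2: rank ker ∂_2 − rank ∂_3 = (5 − 5) − 0 = 0, and there is no ∂_3, so H_2 = 0.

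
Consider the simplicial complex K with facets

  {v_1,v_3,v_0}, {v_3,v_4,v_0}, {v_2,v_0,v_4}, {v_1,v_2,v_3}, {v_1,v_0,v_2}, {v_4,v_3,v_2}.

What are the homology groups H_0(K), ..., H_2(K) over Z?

Take the total order v_0 < v_1 < v_2 < v_3 < v_4 on the vertex set. Then K (dimension 2) consists of the simplices:

  0-simplices (5): [v_0], [v_1], [v_2], [v_3], [v_4]
  1-simplices (9): [v_0,v_1], [v_0,v_2], [v_0,v_3], [v_0,v_4], [v_1,v_2], [v_1,v_3], [v_2,v_3], [v_2,v_4], [v_3,v_4]
  2-simplices (6): [v_0,v_1,v_2], [v_0,v_1,v_3], [v_0,v_2,v_4], [v_0,v_3,v_4], [v_1,v_2,v_3], [v_2,v_3,v_4]

so the chain groups are C_0 ≅ Z^5, C_1 ≅ Z^9, C_2 ≅ Z^6.

The boundary map ∂_1: C_1 → C_0 maps an edge to its endpoints' difference, ∂[p,q] = q − p. For instance
  ∂[v_0,v_4] = [v_4] − [v_0].
This gives a 5×9 integer matrix of rank 4; reducing to Smith normal form yields diagonal entries (1,1,1,1).

The boundary map ∂_2: C_2 → C_1 acts by ∂[p,q,r] = [q,r] − [p,r] + [p,q]. For instance
  ∂[v_2,v_3,v_4] = [v_3,v_4] − [v_2,v_4] + [v_2,v_3],
  ∂[v_0,v_3,v_4] = [v_3,v_4] − [v_0,v_4] + [v_0,v_3].
The resulting 9×6 matrix has rank 5, and its Smith normal form has invariant factors (1,1,1,1,1).

Now H_k = ker ∂_k / im ∂_{k+1}, so:

  H_0: rank C_0 − rank ∂_1 = 5 − 4 = 1, and the invariant factors of ∂_1 are all 1, so H_0 = Z.
  H_1: rank ker ∂_1 − rank ∂_2 = (9 − 4) − 5 = 0, and the invariant factors of ∂_2 are all 1, so H_1 = 0.
  H_2: rank ker ∂_2 − rank ∂_3 = (6 − 5) − 0 = 1, and there is no ∂_3, so H_2 = Z.

H_0 = Z,  H_1 = 0,  H_2 = Z.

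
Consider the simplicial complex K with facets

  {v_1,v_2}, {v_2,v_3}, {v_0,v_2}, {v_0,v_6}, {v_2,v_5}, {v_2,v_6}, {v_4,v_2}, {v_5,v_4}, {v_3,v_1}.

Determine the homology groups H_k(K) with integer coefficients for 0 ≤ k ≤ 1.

H_0 = Z,  H_1 = Z^3.

K has 7 vertices, 9 edges.
rank ∂_0 = 0, rank ∂_1 = 6 ⇒ b_0 = 7 − 0 − 6 = 1; all invariant factors of ∂_1 are 1 so no torsion. So H_0 = Z.
rank ∂_1 = 6, rank ∂_2 = 0 ⇒ b_1 = 9 − 6 − 0 = 3. So H_1 = Z^3.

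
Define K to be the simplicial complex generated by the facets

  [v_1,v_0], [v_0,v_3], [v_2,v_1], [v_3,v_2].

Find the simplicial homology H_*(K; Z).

H_0 = Z,  H_1 = Z.

Order the vertices as v_0 < v_1 < v_2 < v_3. Listing each simplex with vertices in this order, K has dimension 1 with simplices:

  0-simplices (4): [v_0], [v_1], [v_2], [v_3]
  1-simplices (4): [v_0,v_1], [v_0,v_3], [v_1,v_2], [v_2,v_3]

Hence C_0 ≅ Z^4, C_1 ≅ Z^4.

Boundary ∂_1: C_1 → C_0 is given by ∂[p,q] = [q] − [p]. For instance
  ∂[v_1,v_2] = [v_2] − [v_1].
As a 4×4 matrix over Z this has rank 3, with invariant factors (1,1,1).

Now H_k = ker ∂_k / im ∂_{k+1}, so:

  H_0: rank C_0 − rank ∂_1 = 4 − 3 = 1, and the invariant factors of ∂_1 are all 1, so H_0 = Z.
  H_1: rank ker ∂_1 − rank ∂_2 = (4 − 3) − 0 = 1, and there is no ∂_2, so H_1 = Z.

(K is a triangulation of the circle S^1.)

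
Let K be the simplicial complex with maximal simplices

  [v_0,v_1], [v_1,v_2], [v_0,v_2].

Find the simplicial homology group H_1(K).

H_1 ≅ Z.

Take the total order v_0 < v_1 < v_2 on the vertex set. Then K (dimension 1) consists of the simplices:

  0-simplices (3): [v_0], [v_1], [v_2]
  1-simplices (3): [v_0,v_1], [v_0,v_2], [v_1,v_2]

giving chain groups C_0 ≅ Z^3, C_1 ≅ Z^3.

The boundary map ∂_1: C_1 → C_0 is given by ∂[p,q] = [q] − [p]. For instance
  ∂[v_1,v_2] = [v_2] − [v_1].
As a 3×3 matrix over Z this has rank 2, with invariant factors (1,1).

From H_k ≅ ker(∂_k) / im(∂_{k+1}) we obtain:

  H_1: rank ker ∂_1 − rank ∂_2 = (3 − 2) − 0 = 1, and there is no ∂_2, so H_1 ≅ Z.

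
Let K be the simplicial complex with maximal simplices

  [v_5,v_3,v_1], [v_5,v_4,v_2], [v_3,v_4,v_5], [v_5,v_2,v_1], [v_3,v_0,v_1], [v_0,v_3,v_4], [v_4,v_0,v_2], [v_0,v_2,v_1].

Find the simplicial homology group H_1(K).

We work with the vertex ordering v_0 < v_1 < v_2 < v_3 < v_4 < v_5. The simplices of K, each written with vertices in increasing order, are:

  0-simplices (6): [v_0], [v_1], [v_2], [v_3], [v_4], [v_5]
  1-simplices (12): [v_0,v_1], [v_0,v_2], [v_0,v_3], [v_0,v_4], [v_1,v_2], [v_1,v_3], [v_1,v_5], [v_2,v_4], [v_2,v_5], [v_3,v_4], [v_3,v_5], [v_4,v_5]
  2-simplices (8): [v_0,v_1,v_2], [v_0,v_1,v_3], [v_0,v_2,v_4], [v_0,v_3,v_4], [v_1,v_2,v_5], [v_1,v_3,v_5], [v_2,v_4,v_5], [v_3,v_4,v_5]

so the chain groups are C_0 ≅ Z^6, C_1 ≅ Z^12, C_2 ≅ Z^8.

Boundary ∂_1: C_1 → C_0 maps an edge to its endpoints' difference, ∂[p,q] = q − p.
The 6×12 boundary matrix has rank 5 and Smith normal form diag(1,1,1,1,1).

The boundary map ∂_2: C_2 → C_1 acts by ∂[p,q,r] = [q,r] − [p,r] + [p,q]. For instance
  ∂[v_2,v_4,v_5] = [v_4,v_5] − [v_2,v_5] + [v_2,v_4],
  ∂[v_1,v_2,v_5] = [v_2,v_5] − [v_1,v_5] + [v_1,v_2].
As a 12×8 matrix over Z this has rank 7, with invariant factors (1,1,1,1,1,1,1).

Computing H_k = (kernel of ∂_k) / (image of ∂_{k+1}):

  H_1: rank ker ∂_1 − rank ∂_2 = (12 − 5) − 7 = 0, and the invariant factors of ∂_2 are all 1, so H_1 = 0.

H_1 ≅ 0.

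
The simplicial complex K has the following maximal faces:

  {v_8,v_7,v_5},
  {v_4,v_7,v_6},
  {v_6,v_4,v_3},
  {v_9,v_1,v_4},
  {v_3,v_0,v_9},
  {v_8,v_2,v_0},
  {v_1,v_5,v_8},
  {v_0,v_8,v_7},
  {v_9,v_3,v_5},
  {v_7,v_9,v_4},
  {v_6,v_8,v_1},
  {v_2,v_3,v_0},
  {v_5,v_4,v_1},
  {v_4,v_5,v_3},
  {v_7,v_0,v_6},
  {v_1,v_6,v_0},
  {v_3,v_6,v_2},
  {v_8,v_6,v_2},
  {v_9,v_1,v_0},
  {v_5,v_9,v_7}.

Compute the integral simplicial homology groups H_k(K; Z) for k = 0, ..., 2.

H_0 ≅ Z,  H_1 ≅ Z ⊕ Z/2Z,  H_2 = 0.

Order the vertices as v_0 < v_1 < v_2 < v_3 < v_4 < v_5 < v_6 < v_7 < v_8 < v_9. Listing each simplex with vertices in this order, K has dimension 2 with simplices:

  0-simplices (10): [v_0], [v_1], [v_2], [v_3], [v_4], [v_5], [v_6], [v_7], [v_8], [v_9]
  1-simplices (30): (30 of them)
  2-simplices (20): (20 of them)

so the chain groups are C_0 ≅ Z^10, C_1 ≅ Z^30, C_2 ≅ Z^20.

Boundary ∂_1: C_1 → C_0 is given by ∂[p,q] = [q] − [p].
The 10×30 boundary matrix has rank 9 and Smith normal form diag(1,1,1,1,1,1,1,1,1).

∂_2: C_2 → C_1 maps a triangle to the signed sum of its edges. For instance
  ∂[v_5,v_7,v_8] = [v_7,v_8] − [v_5,v_8] + [v_5,v_7],
  ∂[v_0,v_2,v_8] = [v_2,v_8] − [v_0,v_8] + [v_0,v_2].
This gives a 30×20 integer matrix of rank 20; reducing to Smith normal form yields diagonal entries (1,1,1,1,1,1,1,1,1,1,1,1,1,1,1,1,1,1,1,2).

From H_k ≅ ker(∂_k) / im(∂_{k+1}) we obtain:

  H_0: rank C_0 − rank ∂_1 = 10 − 9 = 1, and the invariant factors of ∂_1 are all 1, so H_0 ≅ Z.
  H_1: rank ker ∂_1 − rank ∂_2 = (30 − 9) − 20 = 1, and ∂_2 has invariant factor 2 > 1, so H_1 ≅ Z ⊕ Z/2Z.
  H_2: rank ker ∂_2 − rank ∂_3 = (20 − 20) − 0 = 0, and there is no ∂_3, so H_2 ≅ 0.

As a check, the Euler characteristic is 10 − 30 + 20 = 0, which agrees with 1 − 1 + 0 = 0.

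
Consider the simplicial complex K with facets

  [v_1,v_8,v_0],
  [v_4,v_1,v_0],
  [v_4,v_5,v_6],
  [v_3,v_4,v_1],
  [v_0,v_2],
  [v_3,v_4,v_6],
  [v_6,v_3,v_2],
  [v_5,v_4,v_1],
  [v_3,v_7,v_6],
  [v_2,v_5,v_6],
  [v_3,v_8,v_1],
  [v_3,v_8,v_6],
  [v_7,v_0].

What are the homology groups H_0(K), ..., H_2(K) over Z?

H_0 ≅ Z,  H_1 ≅ Z^2,  H_2 = 0.

Fix the vertex order v_0 < v_1 < v_2 < v_3 < v_4 < v_5 < v_6 < v_7 < v_8 and write every simplex with vertices in increasing order. Then dim K = 2 and the simplices of K are:

  0-simplices (9): [v_0], [v_1], [v_2], [v_3], [v_4], [v_5], [v_6], [v_7], [v_8]
  1-simplices (21): (21 of them)
  2-simplices (11): (11 of them)

so the chain groups are C_0 ≅ Z^9, C_1 ≅ Z^21, C_2 ≅ Z^11.

The boundary map ∂_1: C_1 → C_0 sends each edge [p,q] (with p < q) to q − p.
This gives a 9×21 integer matrix of rank 8; reducing to Smith normal form yields diagonal entries (1,1,1,1,1,1,1,1).

The boundary map ∂_2: C_2 → C_1 maps a triangle to the signed sum of its edges. For instance
  ∂[v_4,v_5,v_6] = [v_5,v_6] − [v_4,v_6] + [v_4,v_5],
  ∂[v_1,v_3,v_8] = [v_3,v_8] − [v_1,v_8] + [v_1,v_3].
The 21×11 boundary matrix has rank 11 and Smith normal form diag(1,1,1,1,1,1,1,1,1,1,1).

Computing H_k = (kernel of ∂_k) / (image of ∂_{k+1}):

  H_0: rank C_0 − rank ∂_1 = 9 − 8 = 1, and the invariant factors of ∂_1 are all 1, so H_0 = Z.
  H_1: rank ker ∂_1 − rank ∂_2 = (21 − 8) − 11 = 2, and the invariant factors of ∂_2 are all 1, so H_1 = Z^2.
  H_2: rank ker ∂_2 − rank ∂_3 = (11 − 11) − 0 = 0, and there is no ∂_3, so H_2 = 0.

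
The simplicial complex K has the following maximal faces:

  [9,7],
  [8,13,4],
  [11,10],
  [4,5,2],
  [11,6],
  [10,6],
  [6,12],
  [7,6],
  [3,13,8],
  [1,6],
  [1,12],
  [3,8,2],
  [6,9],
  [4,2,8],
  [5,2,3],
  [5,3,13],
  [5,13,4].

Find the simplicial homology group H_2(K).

H_2 = Z.

We work with the vertex ordering 1 < 2 < 3 < 4 < 5 < 6 < 7 < 8 < 9 < 10 < 11 < 12 < 13. The simplices of K, each written with vertices in increasing order, are:

  0-simplices (13): [1], [2], [3], [4], [5], [6], [7], [8], [9], [10], [11], [12], [13]
  1-simplices (21): [1,6], [1,12], [2,3], [2,4], [2,5], [2,8], [3,5], [3,8], [3,13], [4,5], [4,8], [4,13], [5,13], [6,7], [6,9], [6,10], [6,11], [6,12], [7,9], [8,13], [10,11]
  2-simplices (8): [2,3,5], [2,3,8], [2,4,5], [2,4,8], [3,5,13], [3,8,13], [4,5,13], [4,8,13]

giving chain groups C_0 ≅ Z^13, C_1 ≅ Z^21, C_2 ≅ Z^8.

The boundary map ∂_1: C_1 → C_0 maps an edge to its endpoints' difference, ∂[p,q] = q − p.
The 13×21 boundary matrix has rank 11 and Smith normal form diag(1,1,1,1,1,1,1,1,1,1,1).

The boundary map ∂_2: C_2 → C_1 maps a triangle to the signed sum of its edges. For instance
  ∂[2,4,8] = [4,8] − [2,8] + [2,4],
  ∂[2,3,5] = [3,5] − [2,5] + [2,3].
This gives a 21×8 integer matrix of rank 7; reducing to Smith normal form yields diagonal entries (1,1,1,1,1,1,1).

Reading off H_k = ker ∂_k / im ∂_{k+1}:

  H_2: rank ker ∂_2 − rank ∂_3 = (8 − 7) − 0 = 1, and there is no ∂_3, so H_2 = Z.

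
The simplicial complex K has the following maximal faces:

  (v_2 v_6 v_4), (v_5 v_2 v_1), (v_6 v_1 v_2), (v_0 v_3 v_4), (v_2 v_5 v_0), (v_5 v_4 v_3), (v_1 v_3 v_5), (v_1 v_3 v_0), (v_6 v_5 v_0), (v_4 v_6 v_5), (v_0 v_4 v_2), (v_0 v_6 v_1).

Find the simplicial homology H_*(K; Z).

H_0 = Z,  H_1 = Z/2Z,  H_2 = 0.

Fix the vertex order v_0 < v_1 < v_2 < v_3 < v_4 < v_5 < v_6 and write every simplex with vertices in increasing order. Then dim K = 2 and the simplices of K are:

  0-simplices (7): [v_0], [v_1], [v_2], [v_3], [v_4], [v_5], [v_6]
  1-simplices (18): (18 of them)
  2-simplices (12): (12 of them)

giving chain groups C_0 ≅ Z^7, C_1 ≅ Z^18, C_2 ≅ Z^12.

∂_1: C_1 → C_0 maps an edge to its endpoints' difference, ∂[p,q] = q − p. For instance
  ∂[v_0,v_5] = [v_5] − [v_0].
The resulting 7×18 matrix has rank 6, and its Smith normal form has invariant factors (1,1,1,1,1,1).

Boundary ∂_2: C_2 → C_1 maps a triangle to the signed sum of its edges. For instance
  ∂[v_0,v_2,v_4] = [v_2,v_4] − [v_0,v_4] + [v_0,v_2],
  ∂[v_3,v_4,v_5] = [v_4,v_5] − [v_3,v_5] + [v_3,v_4].
The 18×12 boundary matrix has rank 12 and Smith normal form diag(1,1,1,1,1,1,1,1,1,1,1,2).

Reading off H_k = ker ∂_k / im ∂_{k+1}:

  H_0: rank C_0 − rank ∂_1 = 7 − 6 = 1, and the invariant factors of ∂_1 are all 1, so H_0 ≅ Z.
  H_1: rank ker ∂_1 − rank ∂_2 = (18 − 6) − 12 = 0, and ∂_2 has invariant factor 2 > 1, so H_1 ≅ Z/2Z.
  H_2: rank ker ∂_2 − rank ∂_3 = (12 − 12) − 0 = 0, and there is no ∂_3, so H_2 ≅ 0.

(K is a triangulation of the real projective plane RP^2.)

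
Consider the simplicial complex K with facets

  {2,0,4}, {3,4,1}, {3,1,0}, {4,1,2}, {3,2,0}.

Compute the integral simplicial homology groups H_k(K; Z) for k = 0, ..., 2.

K has 5 vertices, 10 edges, 5 triangles.
rank ∂_0 = 0, rank ∂_1 = 4 ⇒ b_0 = 5 − 0 − 4 = 1; all invariant factors of ∂_1 are 1 so no torsion. So H_0 ≅ Z.
rank ∂_1 = 4, rank ∂_2 = 5 ⇒ b_1 = 10 − 4 − 5 = 1; all invariant factors of ∂_2 are 1 so no torsion. So H_1 ≅ Z.
rank ∂_2 = 5, rank ∂_3 = 0 ⇒ b_2 = 5 − 5 − 0 = 0. So H_2 ≅ 0.

H_0 = Z,  H_1 = Z,  H_2 = 0.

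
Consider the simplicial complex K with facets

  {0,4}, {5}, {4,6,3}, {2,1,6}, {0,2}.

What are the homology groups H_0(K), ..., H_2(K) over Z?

Order the vertices as 0 < 1 < 2 < 3 < 4 < 5 < 6. Listing each simplex with vertices in this order, K has dimension 2 with simplices:

  0-simplices (7): [0], [1], [2], [3], [4], [5], [6]
  1-simplices (8): [0,2], [0,4], [1,2], [1,6], [2,6], [3,4], [3,6], [4,6]
  2-simplices (2): [1,2,6], [3,4,6]

so the chain groups are C_0 ≅ Z^7, C_1 ≅ Z^8, C_2 ≅ Z^2.

The boundary map ∂_1: C_1 → C_0 sends each edge [p,q] (with p < q) to q − p.
The 7×8 boundary matrix has rank 5 and Smith normal form diag(1,1,1,1,1).

The boundary map ∂_2: C_2 → C_1 acts by ∂[p,q,r] = [q,r] − [p,r] + [p,q]. For instance
  ∂[3,4,6] = [4,6] − [3,6] + [3,4],
  ∂[1,2,6] = [2,6] − [1,6] + [1,2].
This gives a 8×2 integer matrix of rank 2; reducing to Smith normal form yields diagonal entries (1,1).

Now H_k = ker ∂_k / im ∂_{k+1}, so:

  H_0: rank C_0 − rank ∂_1 = 7 − 5 = 2, and the invariant factors of ∂_1 are all 1, so H_0 ≅ Z^2.
  H_1: rank ker ∂_1 − rank ∂_2 = (8 − 5) − 2 = 1, and the invariant factors of ∂_2 are all 1, so H_1 ≅ Z.
  H_2: rank ker ∂_2 − rank ∂_3 = (2 − 2) − 0 = 0, and there is no ∂_3, so H_2 ≅ 0.

As a check, the Euler characteristic is 7 − 8 + 2 = 1, which agrees with 2 − 1 + 0 = 1.

H_0 ≅ Z^2,  H_1 ≅ Z,  H_2 = 0.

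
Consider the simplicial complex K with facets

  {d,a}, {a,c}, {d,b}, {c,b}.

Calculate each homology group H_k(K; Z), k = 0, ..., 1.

We work with the vertex ordering a < b < c < d. The simplices of K, each written with vertices in increasing order, are:

  0-simplices (4): a, b, c, d
  1-simplices (4): ac, ad, bc, bd

so the chain groups are C_0 ≅ Z^4, C_1 ≅ Z^4.

The boundary map ∂_1: C_1 → C_0 sends each edge [p,q] (with p < q) to q − p. For instance
  ∂bc = c − b.
The 4×4 boundary matrix has rank 3 and Smith normal form diag(1,1,1).

Reading off H_k = ker ∂_k / im ∂_{k+1}:

  H_0: rank C_0 − rank ∂_1 = 4 − 3 = 1, and the invariant factors of ∂_1 are all 1, so H_0 ≅ Z.
  H_1: rank ker ∂_1 − rank ∂_2 = (4 − 3) − 0 = 1, and there is no ∂_2, so H_1 ≅ Z.

As a check, the Euler characteristic is 4 − 4 = 0, which agrees with 1 − 1 = 0.

H_0 ≅ Z,  H_1 ≅ Z.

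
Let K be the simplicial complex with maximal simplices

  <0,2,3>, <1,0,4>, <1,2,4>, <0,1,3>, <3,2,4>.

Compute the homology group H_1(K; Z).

Fix the vertex order 0 < 1 < 2 < 3 < 4 and write every simplex with vertices in increasing order. Then dim K = 2 and the simplices of K are:

  0-simplices (5): [0], [1], [2], [3], [4]
  1-simplices (10): [0,1], [0,2], [0,3], [0,4], [1,2], [1,3], [1,4], [2,3], [2,4], [3,4]
  2-simplices (5): [0,1,3], [0,1,4], [0,2,3], [1,2,4], [2,3,4]

giving chain groups C_0 ≅ Z^5, C_1 ≅ Z^10, C_2 ≅ Z^5.

Boundary ∂_1: C_1 → C_0 maps an edge to its endpoints' difference, ∂[p,q] = q − p. For instance
  ∂[3,4] = [4] − [3].
As a 5×10 matrix over Z this has rank 4, with invariant factors (1,1,1,1).

∂_2: C_2 → C_1 sends each 2-simplex [p,q,r] to [q,r] − [p,r] + [p,q]. For instance
  ∂[0,1,4] = [1,4] − [0,4] + [0,1],
  ∂[0,1,3] = [1,3] − [0,3] + [0,1].
This gives a 10×5 integer matrix of rank 5; reducing to Smith normal form yields diagonal entries (1,1,1,1,1).

Reading off H_k = ker ∂_k / im ∂_{k+1}:

  H_1: rank ker ∂_1 − rank ∂_2 = (10 − 4) − 5 = 1, and the invariant factors of ∂_2 are all 1, so H_1 = Z.

(K is a triangulation of the Möbius band.)

H_1 ≅ Z.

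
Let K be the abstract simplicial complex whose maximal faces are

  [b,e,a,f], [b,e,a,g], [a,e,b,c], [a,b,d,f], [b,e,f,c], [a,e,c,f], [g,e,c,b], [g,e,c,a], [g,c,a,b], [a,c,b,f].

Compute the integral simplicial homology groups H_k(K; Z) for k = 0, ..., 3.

Take the total order a < b < c < d < e < f < g on the vertex set. Then K (dimension 3) consists of the simplices:

  0-simplices (7): a, b, c, d, e, f, g
  1-simplices (17): ab, ac, ad, ae, af, ag, bc, bd, be, bf, bg, ce, cf, cg, df, ef, eg
  2-simplices (19): abc, abd, abe, abf, abg, ace, acf, acg, adf, aef, aeg, bce, bcf, bcg, bdf, bef, beg, cef, ceg
  3-simplices (10): abce, abcf, abcg, abdf, abef, abeg, acef, aceg, bcef, bceg

so the chain groups are C_0 ≅ Z^7, C_1 ≅ Z^17, C_2 ≅ Z^19, C_3 ≅ Z^10.

The boundary map ∂_1: C_1 → C_0 maps an edge to its endpoints' difference, ∂[p,q] = q − p. For instance
  ∂eg = g − e.
As a 7×17 matrix over Z this has rank 6, with invariant factors (1,1,1,1,1,1).

∂_2: C_2 → C_1 maps a triangle to the signed sum of its edges. For instance
  ∂abc = bc − ac + ab,
  ∂acg = cg − ag + ac.
This gives a 17×19 integer matrix of rank 11; reducing to Smith normal form yields diagonal entries (1,1,1,1,1,1,1,1,1,1,1).

∂_3: C_3 → C_2 sends each 3-simplex σ to the alternating sum Σ_i (−1)^i (σ with its i-th vertex removed). For instance
  ∂aceg = ceg − aeg + acg − ace,
  ∂abdf = bdf − adf + abf − abd.
This gives a 19×10 integer matrix of rank 8; reducing to Smith normal form yields diagonal entries (1,1,1,1,1,1,1,1).

Now H_k = ker ∂_k / im ∂_{k+1}, so:

  H_0: rank C_0 − rank ∂_1 = 7 − 6 = 1, and the invariant factors of ∂_1 are all 1, so H_0 ≅ Z.
  H_1: rank ker ∂_1 − rank ∂_2 = (17 − 6) − 11 = 0, and the invariant factors of ∂_2 are all 1, so H_1 ≅ 0.
  H_2: rank ker ∂_2 − rank ∂_3 = (19 − 11) − 8 = 0, and the invariant factors of ∂_3 are all 1, so H_2 ≅ 0.
  H_3: rank ker ∂_3 − rank ∂_4 = (10 − 8) − 0 = 2, and there is no ∂_4, so H_3 ≅ Z^2.

As a check, the Euler characteristic is 7 − 17 + 19 − 10 = -1, which agrees with 1 − 0 + 0 − 2 = -1.

H_0 = Z,  H_1 = 0,  H_2 = 0,  H_3 = Z^2.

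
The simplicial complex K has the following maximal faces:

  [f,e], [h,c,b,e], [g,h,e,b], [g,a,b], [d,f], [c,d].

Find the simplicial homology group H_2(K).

H_2 ≅ 0.

K has 8 vertices, 14 edges, 8 triangles, 2 3-simplices.
rank ∂_2 = 6, rank ∂_3 = 2 ⇒ b_2 = 8 − 6 − 2 = 0; all invariant factors of ∂_3 are 1 so no torsion. So H_2 = 0.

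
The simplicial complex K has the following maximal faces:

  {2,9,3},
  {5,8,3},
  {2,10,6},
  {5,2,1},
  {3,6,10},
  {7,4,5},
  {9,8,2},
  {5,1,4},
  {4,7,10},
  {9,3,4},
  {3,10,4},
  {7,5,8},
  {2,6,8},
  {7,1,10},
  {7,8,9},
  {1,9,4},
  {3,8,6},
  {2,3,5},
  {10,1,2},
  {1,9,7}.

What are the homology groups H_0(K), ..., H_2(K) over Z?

H_0 ≅ Z,  H_1 ≅ Z ⊕ Z/2,  H_2 = 0.

Order the vertices as 1 < 2 < 3 < 4 < 5 < 6 < 7 < 8 < 9 < 10. Listing each simplex with vertices in this order, K has dimension 2 with simplices:

  0-simplices (10): [1], [2], [3], [4], [5], [6], [7], [8], [9], [10]
  1-simplices (30): (30 of them)
  2-simplices (20): (20 of them)

so the chain groups are C_0 ≅ Z^10, C_1 ≅ Z^30, C_2 ≅ Z^20.

The boundary map ∂_1: C_1 → C_0 sends each edge [p,q] (with p < q) to q − p.
This gives a 10×30 integer matrix of rank 9; reducing to Smith normal form yields diagonal entries (1,1,1,1,1,1,1,1,1).

∂_2: C_2 → C_1 acts by ∂[p,q,r] = [q,r] − [p,r] + [p,q]. For instance
  ∂[2,3,9] = [3,9] − [2,9] + [2,3],
  ∂[1,7,9] = [7,9] − [1,9] + [1,7].
The 30×20 boundary matrix has rank 20 and Smith normal form diag(1,1,1,1,1,1,1,1,1,1,1,1,1,1,1,1,1,1,1,2).

Reading off H_k = ker ∂_k / im ∂_{k+1}:

  H_0: rank C_0 − rank ∂_1 = 10 − 9 = 1, and the invariant factors of ∂_1 are all 1, so H_0 = Z.
  H_1: rank ker ∂_1 − rank ∂_2 = (30 − 9) − 20 = 1, and ∂_2 has invariant factor 2 > 1, so H_1 = Z ⊕ Z/2.
  H_2: rank ker ∂_2 − rank ∂_3 = (20 − 20) − 0 = 0, and there is no ∂_3, so H_2 = 0.

As a check, the Euler characteristic is 10 − 30 + 20 = 0, which agrees with 1 − 1 + 0 = 0.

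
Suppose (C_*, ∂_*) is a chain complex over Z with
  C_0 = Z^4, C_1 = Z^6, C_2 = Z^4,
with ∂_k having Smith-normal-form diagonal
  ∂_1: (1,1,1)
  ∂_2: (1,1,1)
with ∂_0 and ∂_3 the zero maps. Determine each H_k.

H_0: b_0 = 4 − 0 − 3 = 1; torsion from ∂_1 factors > 1: none. So H_0 ≅ Z.
H_1: b_1 = 6 − 3 − 3 = 0; torsion from ∂_2 factors > 1: none. So H_1 ≅ 0.
H_2: b_2 = 4 − 3 − 0 = 1; torsion from ∂_3 factors > 1: none. So H_2 ≅ Z.

H_0 ≅ Z,  H_1 = 0,  H_2 ≅ Z.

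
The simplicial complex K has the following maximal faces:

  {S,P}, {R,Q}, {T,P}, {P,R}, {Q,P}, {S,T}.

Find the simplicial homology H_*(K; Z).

Order the vertices as P < Q < R < S < T. Listing each simplex with vertices in this order, K has dimension 1 with simplices:

  0-simplices (5): P, Q, R, S, T
  1-simplices (6): PQ, PR, PS, PT, QR, ST

so the chain groups are C_0 ≅ Z^5, C_1 ≅ Z^6.

∂_1: C_1 → C_0 is given by ∂[p,q] = [q] − [p].
The 5×6 boundary matrix has rank 4 and Smith normal form diag(1,1,1,1).

Now H_k = ker ∂_k / im ∂_{k+1}, so:

  H_0: rank C_0 − rank ∂_1 = 5 − 4 = 1, and the invariant factors of ∂_1 are all 1, so H_0 ≅ Z.
  H_1: rank ker ∂_1 − rank ∂_2 = (6 − 4) − 0 = 2, and there is no ∂_2, so H_1 ≅ Z^2.

As a check, the Euler characteristic is 5 − 6 = -1, which agrees with 1 − 2 = -1.
(K is a triangulation of a wedge of 2 circles.)

H_0 = Z,  H_1 = Z^2.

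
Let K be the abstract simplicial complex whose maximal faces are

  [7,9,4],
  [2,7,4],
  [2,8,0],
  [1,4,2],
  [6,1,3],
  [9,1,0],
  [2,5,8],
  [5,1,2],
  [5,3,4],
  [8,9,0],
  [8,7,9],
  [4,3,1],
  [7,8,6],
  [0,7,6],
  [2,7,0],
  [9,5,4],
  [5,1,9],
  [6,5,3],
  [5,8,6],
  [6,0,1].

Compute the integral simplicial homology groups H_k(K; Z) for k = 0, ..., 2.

Order the vertices as 0 < 1 < 2 < 3 < 4 < 5 < 6 < 7 < 8 < 9. Listing each simplex with vertices in this order, K has dimension 2 with simplices:

  0-simplices (10): [0], [1], [2], [3], [4], [5], [6], [7], [8], [9]
  1-simplices (30): (30 of them)
  2-simplices (20): (20 of them)

giving chain groups C_0 ≅ Z^10, C_1 ≅ Z^30, C_2 ≅ Z^20.

Boundary ∂_1: C_1 → C_0 is given by ∂[p,q] = [q] − [p]. For instance
  ∂[5,9] = [9] − [5].
The 10×30 boundary matrix has rank 9 and Smith normal form diag(1,1,1,1,1,1,1,1,1).

The boundary map ∂_2: C_2 → C_1 sends each 2-simplex [p,q,r] to [q,r] − [p,r] + [p,q]. For instance
  ∂[4,5,9] = [5,9] − [4,9] + [4,5],
  ∂[7,8,9] = [8,9] − [7,9] + [7,8].
As a 30×20 matrix over Z this has rank 20, with invariant factors (1,1,1,1,1,1,1,1,1,1,1,1,1,1,1,1,1,1,1,2).

Now H_k = ker ∂_k / im ∂_{k+1}, so:

  H_0: rank C_0 − rank ∂_1 = 10 − 9 = 1, and the invariant factors of ∂_1 are all 1, so H_0 ≅ Z.
  H_1: rank ker ∂_1 − rank ∂_2 = (30 − 9) − 20 = 1, and ∂_2 has invariant factor 2 > 1, so H_1 ≅ Z × Z/2.
  H_2: rank ker ∂_2 − rank ∂_3 = (20 − 20) − 0 = 0, and there is no ∂_3, so H_2 ≅ 0.

H_0 = Z,  H_1 = Z × Z/2,  H_2 = 0.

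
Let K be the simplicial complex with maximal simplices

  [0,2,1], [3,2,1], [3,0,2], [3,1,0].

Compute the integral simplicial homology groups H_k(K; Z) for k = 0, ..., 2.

Fix the vertex order 0 < 1 < 2 < 3 and write every simplex with vertices in increasing order. Then dim K = 2 and the simplices of K are:

  0-simplices (4): [0], [1], [2], [3]
  1-simplices (6): [0,1], [0,2], [0,3], [1,2], [1,3], [2,3]
  2-simplices (4): [0,1,2], [0,1,3], [0,2,3], [1,2,3]

giving chain groups C_0 ≅ Z^4, C_1 ≅ Z^6, C_2 ≅ Z^4.

∂_1: C_1 → C_0 is given by ∂[p,q] = [q] − [p].
This gives a 4×6 integer matrix of rank 3; reducing to Smith normal form yields diagonal entries (1,1,1).

The boundary map ∂_2: C_2 → C_1 sends each 2-simplex [p,q,r] to [q,r] − [p,r] + [p,q]. For instance
  ∂[1,2,3] = [2,3] − [1,3] + [1,2],
  ∂[0,1,3] = [1,3] − [0,3] + [0,1].
This gives a 6×4 integer matrix of rank 3; reducing to Smith normal form yields diagonal entries (1,1,1).

Computing H_k = (kernel of ∂_k) / (image of ∂_{k+1}):

  H_0: rank C_0 − rank ∂_1 = 4 − 3 = 1, and the invariant factors of ∂_1 are all 1, so H_0 = Z.
  H_1: rank ker ∂_1 − rank ∂_2 = (6 − 3) − 3 = 0, and the invariant factors of ∂_2 are all 1, so H_1 = 0.
  H_2: rank ker ∂_2 − rank ∂_3 = (4 − 3) − 0 = 1, and there is no ∂_3, so H_2 = Z.

H_0 = Z,  H_1 = 0,  H_2 = Z.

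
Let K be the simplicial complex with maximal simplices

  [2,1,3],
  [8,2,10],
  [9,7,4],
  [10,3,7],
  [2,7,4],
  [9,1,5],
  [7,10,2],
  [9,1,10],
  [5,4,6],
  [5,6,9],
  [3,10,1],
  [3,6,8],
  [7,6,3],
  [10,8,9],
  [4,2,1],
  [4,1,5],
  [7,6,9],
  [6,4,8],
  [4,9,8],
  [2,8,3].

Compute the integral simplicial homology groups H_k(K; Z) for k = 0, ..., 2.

H_0 ≅ Z,  H_1 ≅ Z ⊕ Z/2,  H_2 = 0.

K has 10 vertices, 30 edges, 20 triangles.
rank ∂_0 = 0, rank ∂_1 = 9 ⇒ b_0 = 10 − 0 − 9 = 1; all invariant factors of ∂_1 are 1 so no torsion. So H_0 ≅ Z.
rank ∂_1 = 9, rank ∂_2 = 20 ⇒ b_1 = 30 − 9 − 20 = 1; ∂_2 has invariant factor(s) [2] giving torsion. So H_1 ≅ Z ⊕ Z/2.
rank ∂_2 = 20, rank ∂_3 = 0 ⇒ b_2 = 20 − 20 − 0 = 0. So H_2 ≅ 0.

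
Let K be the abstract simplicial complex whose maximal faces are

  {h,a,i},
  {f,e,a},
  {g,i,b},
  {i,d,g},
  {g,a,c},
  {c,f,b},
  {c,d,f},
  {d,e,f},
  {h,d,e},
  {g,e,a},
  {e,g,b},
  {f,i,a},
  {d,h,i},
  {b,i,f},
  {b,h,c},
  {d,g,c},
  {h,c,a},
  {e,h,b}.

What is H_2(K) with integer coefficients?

Fix the vertex order a < b < c < d < e < f < g < h < i and write every simplex with vertices in increasing order. Then dim K = 2 and the simplices of K are:

  0-simplices (9): a, b, c, d, e, f, g, h, i
  1-simplices (27): ac, ae, af, ag, ah, ai, bc, be, bf, bg, bh, bi, cd, cf, cg, ch, de, df, dg, dh, di, ef, eg, eh, fi, gi, hi
  2-simplices (18): acg, ach, aef, aeg, afi, ahi, bcf, bch, beg, beh, bfi, bgi, cdf, cdg, def, deh, dgi, dhi

Hence C_0 ≅ Z^9, C_1 ≅ Z^27, C_2 ≅ Z^18.

Boundary ∂_1: C_1 → C_0 sends each edge [p,q] (with p < q) to q − p. For instance
  ∂de = e − d.
The 9×27 boundary matrix has rank 8 and Smith normal form diag(1,1,1,1,1,1,1,1).

∂_2: C_2 → C_1 maps a triangle to the signed sum of its edges. For instance
  ∂dhi = hi − di + dh,
  ∂deh = eh − dh + de.
This gives a 27×18 integer matrix of rank 17; reducing to Smith normal form yields diagonal entries (1,1,1,1,1,1,1,1,1,1,1,1,1,1,1,1,1).

Now H_k = ker ∂_k / im ∂_{k+1}, so:

  H_2: rank ker ∂_2 − rank ∂_3 = (18 − 17) − 0 = 1, and there is no ∂_3, so H_2 = Z.

H_2 = Z.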